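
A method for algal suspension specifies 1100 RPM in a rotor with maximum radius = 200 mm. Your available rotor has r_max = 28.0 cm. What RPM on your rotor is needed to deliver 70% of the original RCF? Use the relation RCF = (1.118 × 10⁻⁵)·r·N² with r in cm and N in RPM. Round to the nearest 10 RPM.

Original rotor: r = 200 mm = 20.0 cm
RCF_original = 1.118 × 10⁻⁵ × 20 × (1100)² = 1.118 × 10⁻⁵ × 20 × 1,210,000 ≈ 270.6 × g
Target RCF = 0.7 × 270.6 ≈ 189.4 × g
189.4 = 1.118 × 10⁻⁵ × 28 × N²
N² = 189.4 / (31.304 × 10⁻⁵) = 605,035
N ≈ √605,035 ≈ 777.8

≈ 780 RPM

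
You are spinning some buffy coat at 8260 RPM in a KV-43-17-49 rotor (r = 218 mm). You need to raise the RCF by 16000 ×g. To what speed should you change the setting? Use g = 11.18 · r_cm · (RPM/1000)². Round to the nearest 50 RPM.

≈ 11550 RPM

r = 218 mm = 21.8 cm
Current RCF = 11.18 × 21.8 × (8.26)² = 11.18 × 21.8 × 68.2276 ≈ 16,628.7 × g
Target RCF = 16,628.7 + 16,000 = 32,628.7 × g
(N/1000)² = 32,628.7 / 243.724 = 133.8756
N = 1000 × √133.8756 ≈ 11,570.5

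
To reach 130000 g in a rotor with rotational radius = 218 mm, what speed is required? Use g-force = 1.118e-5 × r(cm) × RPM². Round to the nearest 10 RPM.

r = 218 mm = 21.8 cm
RCF = 1.118 × 10⁻⁵ × r × N²
130,000 = 1.118 × 10⁻⁵ × 21.8 × N²
N² = 130,000 / (24.3724 × 10⁻⁵) = 533,390,228
N ≈ √533,390,228 ≈ 23,095.2

≈ 23100 RPM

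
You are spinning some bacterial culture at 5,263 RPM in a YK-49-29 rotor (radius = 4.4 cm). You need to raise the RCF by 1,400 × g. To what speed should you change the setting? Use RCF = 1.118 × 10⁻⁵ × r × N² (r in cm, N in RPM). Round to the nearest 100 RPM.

Current RCF = 1.118 × 10⁻⁵ × 4.4 × (5263)² = 1.118 × 10⁻⁵ × 4.4 × 27,699,169 ≈ 1,362.6 × g
Target RCF = 1,362.6 + 1,400 = 2,762.6 × g
N² = 2,762.6 / (4.9192 × 10⁻⁵) = 56,159,538
N ≈ √56,159,538 ≈ 7,494.0

N₂ ≈ 7500 RPM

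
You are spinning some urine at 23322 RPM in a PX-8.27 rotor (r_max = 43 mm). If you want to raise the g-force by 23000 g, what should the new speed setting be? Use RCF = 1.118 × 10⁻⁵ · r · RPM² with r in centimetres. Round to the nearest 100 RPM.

r = 43 mm = 4.3 cm
Current RCF = 1.118 × 10⁻⁵ × 4.3 × (23322)² = 1.118 × 10⁻⁵ × 4.3 × 543,915,684 ≈ 26,148.2 × g
Target RCF = 26,148.2 + 23,000 = 49,148.2 × g
N² = 49,148.2 / (4.8074 × 10⁻⁵) = 1,022,344,719
N ≈ √1,022,344,719 ≈ 31,974.1

N₂ ≈ 32000 RPM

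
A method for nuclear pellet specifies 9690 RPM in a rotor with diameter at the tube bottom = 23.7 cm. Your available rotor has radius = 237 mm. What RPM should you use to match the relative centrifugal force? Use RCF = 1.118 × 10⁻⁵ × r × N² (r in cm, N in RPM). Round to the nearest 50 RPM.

≈ 6850 RPM

Original rotor: r = 23.7 / 2 = 11.85 cm
RCF_original = 1.118 × 10⁻⁵ × 11.85 × (9690)² = 1.118 × 10⁻⁵ × 11.85 × 93,896,100 ≈ 12,439.6 × g
Your rotor: r = 237 mm = 23.7 cm
12,439.6 = 1.118 × 10⁻⁵ × 23.7 × N²
N² = 12,439.6 / (26.4966 × 10⁻⁵) = 46,947,910
N ≈ √46,947,910 ≈ 6,851.9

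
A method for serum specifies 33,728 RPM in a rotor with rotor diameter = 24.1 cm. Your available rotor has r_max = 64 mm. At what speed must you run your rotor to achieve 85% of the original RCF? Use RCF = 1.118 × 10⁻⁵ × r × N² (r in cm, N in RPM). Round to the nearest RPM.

42668 RPM

Original rotor: r = 24.1 / 2 = 12.05 cm
RCF_original = 1.118 × 10⁻⁵ × 12.05 × (33728)² = 1.118 × 10⁻⁵ × 12.05 × 1,137,577,984 ≈ 153,253.4 × g
Target RCF = 0.85 × 153,253.4 ≈ 130,265.4 × g
Your rotor: r = 64 mm = 6.4 cm
130,265.4 = 1.118 × 10⁻⁵ × 6.4 × N²
N² = 130,265.4 / (7.1552 × 10⁻⁵) = 1,820,569,656
N ≈ √1,820,569,656 ≈ 42,668.1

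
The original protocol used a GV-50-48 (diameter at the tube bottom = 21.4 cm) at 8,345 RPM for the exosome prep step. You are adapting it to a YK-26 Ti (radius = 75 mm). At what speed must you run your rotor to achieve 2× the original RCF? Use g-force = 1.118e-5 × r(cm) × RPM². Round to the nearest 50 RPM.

Original rotor: r = 21.4 / 2 = 10.7 cm
RCF_original = 1.118 × 10⁻⁵ × 10.7 × (8345)² = 1.118 × 10⁻⁵ × 10.7 × 69,639,025 ≈ 8,330.6 × g
Target RCF = 2 × 8,330.6 ≈ 16,661.2 × g
Your rotor: r = 75 mm = 7.5 cm
16,661.2 = 1.118 × 10⁻⁵ × 7.5 × N²
N² = 16,661.2 / (8.385 × 10⁻⁵) = 198,702,445
N ≈ √198,702,445 ≈ 14,096.2

≈ 14100 RPM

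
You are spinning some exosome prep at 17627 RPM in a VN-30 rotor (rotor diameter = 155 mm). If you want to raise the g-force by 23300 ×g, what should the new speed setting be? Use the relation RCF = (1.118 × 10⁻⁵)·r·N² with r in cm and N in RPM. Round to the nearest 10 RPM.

≈ 24080 RPM

r = 155 mm / 2 = 77.5 mm = 7.75 cm
Current RCF = 1.118 × 10⁻⁵ × 7.75 × (17627)² = 1.118 × 10⁻⁵ × 7.75 × 310,711,129 ≈ 26,921.6 × g
Target RCF = 26,921.6 + 23,300 = 50,221.6 × g
N² = 50,221.6 / (8.6645 × 10⁻⁵) = 579,624,906
N ≈ √579,624,906 ≈ 24,075.4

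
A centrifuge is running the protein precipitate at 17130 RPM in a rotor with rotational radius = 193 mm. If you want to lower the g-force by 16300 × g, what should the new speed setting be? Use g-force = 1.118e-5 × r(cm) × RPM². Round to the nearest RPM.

≈ 14761 RPM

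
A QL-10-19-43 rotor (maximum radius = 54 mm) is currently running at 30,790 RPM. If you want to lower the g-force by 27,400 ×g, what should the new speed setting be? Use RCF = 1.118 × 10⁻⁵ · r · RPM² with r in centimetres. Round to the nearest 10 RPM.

≈ 22230 RPM

r = 54 mm = 5.4 cm
Current RCF = 1.118 × 10⁻⁵ × 5.4 × (30790)² = 1.118 × 10⁻⁵ × 5.4 × 948,024,100 ≈ 57,234.1 × g
Target RCF = 57,234.1 − 27,400 = 29,834.1 × g
N² = 29,834.1 / (6.0372 × 10⁻⁵) = 494,171,139
N ≈ √494,171,139 ≈ 22,230.0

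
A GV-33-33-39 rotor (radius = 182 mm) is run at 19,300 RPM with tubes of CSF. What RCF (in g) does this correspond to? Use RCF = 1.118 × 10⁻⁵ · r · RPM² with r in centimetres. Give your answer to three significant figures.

RCF ≈ 75800 g

r = 182 mm = 18.2 cm
RCF = 1.118 × 10⁻⁵ × 18.2 × (19300)² = 1.118 × 10⁻⁵ × 18.2 × 372,490,000 ≈ 75,792.8 × g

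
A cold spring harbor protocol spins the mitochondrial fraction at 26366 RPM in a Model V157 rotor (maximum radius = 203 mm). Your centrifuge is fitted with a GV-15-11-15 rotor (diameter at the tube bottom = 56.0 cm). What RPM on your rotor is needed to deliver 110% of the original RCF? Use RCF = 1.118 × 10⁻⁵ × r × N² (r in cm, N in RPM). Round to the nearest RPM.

Original rotor: r = 203 mm = 20.3 cm
RCF = 1.118 × 10⁻⁵ × r × N²
RCF_original = 1.118 × 10⁻⁵ × 20.3 × (26366)² = 1.118 × 10⁻⁵ × 20.3 × 695,165,956 ≈ 157,770.7 × g
Target RCF = 1.1 × 157,770.7 ≈ 173,547.8 × g
Your rotor: r = 56.0 / 2 = 28 cm
173,547.8 = 1.118 × 10⁻⁵ × 28 × N²
N² = 173,547.8 / (31.304 × 10⁻⁵) = 554,394,965
N ≈ √554,394,965 ≈ 23,545.6

≈ 23546 RPM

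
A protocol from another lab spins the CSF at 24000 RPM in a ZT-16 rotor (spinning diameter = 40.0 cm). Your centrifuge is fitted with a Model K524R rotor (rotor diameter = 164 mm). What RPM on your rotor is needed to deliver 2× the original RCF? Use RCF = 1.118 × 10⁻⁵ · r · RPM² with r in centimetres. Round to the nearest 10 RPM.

53010 RPM

Original rotor: r = 40.0 / 2 = 20 cm
RCF_original = 1.118 × 10⁻⁵ × 20 × (24000)² = 1.118 × 10⁻⁵ × 20 × 576,000,000 ≈ 128,793.6 × g
Target RCF = 2 × 128,793.6 ≈ 257,587.2 × g
Your rotor: r = 164 mm / 2 = 82 mm = 8.2 cm
257,587.2 = 1.118 × 10⁻⁵ × 8.2 × N²
N² = 257,587.2 / (9.1676 × 10⁻⁵) = 2,809,756,098
N ≈ √2,809,756,098 ≈ 53,007.1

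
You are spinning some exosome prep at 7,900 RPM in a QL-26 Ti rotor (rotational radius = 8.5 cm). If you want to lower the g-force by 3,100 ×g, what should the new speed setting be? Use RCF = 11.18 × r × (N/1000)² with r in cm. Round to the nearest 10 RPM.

Current RCF = 11.18 × 8.5 × (7.9)² = 11.18 × 8.5 × 62.41 ≈ 5,930.8 × g
Target RCF = 5,930.8 − 3,100 = 2,830.8 × g
(N/1000)² = 2,830.8 / 95.03 = 29.78849
N = 1000 × √29.78849 ≈ 5,457.9

5460 RPM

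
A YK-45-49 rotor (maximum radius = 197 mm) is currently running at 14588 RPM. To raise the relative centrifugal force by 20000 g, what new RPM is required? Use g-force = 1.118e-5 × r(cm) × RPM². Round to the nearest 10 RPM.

r = 197 mm = 19.7 cm
Current RCF = 1.118 × 10⁻⁵ × 19.7 × (14588)² = 1.118 × 10⁻⁵ × 19.7 × 212,809,744 ≈ 46,870.5 × g
Target RCF = 46,870.5 + 20,000 = 66,870.5 × g
N² = 66,870.5 / (22.0246 × 10⁻⁵) = 303,617,319
N ≈ √303,617,319 ≈ 17,424.6

N₂ ≈ 17420 RPM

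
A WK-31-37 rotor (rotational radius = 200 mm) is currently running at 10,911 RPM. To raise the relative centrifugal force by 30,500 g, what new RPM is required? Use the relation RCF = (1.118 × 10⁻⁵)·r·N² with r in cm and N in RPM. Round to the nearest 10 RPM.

r = 200 mm = 20.0 cm
Current RCF = 1.118 × 10⁻⁵ × 20 × (10911)² = 1.118 × 10⁻⁵ × 20 × 119,049,921 ≈ 26,619.6 × g
Target RCF = 26,619.6 + 30,500 = 57,119.6 × g
N² = 57,119.6 / (22.36 × 10⁻⁵) = 255,454,383
N ≈ √255,454,383 ≈ 15,982.9

15980 RPM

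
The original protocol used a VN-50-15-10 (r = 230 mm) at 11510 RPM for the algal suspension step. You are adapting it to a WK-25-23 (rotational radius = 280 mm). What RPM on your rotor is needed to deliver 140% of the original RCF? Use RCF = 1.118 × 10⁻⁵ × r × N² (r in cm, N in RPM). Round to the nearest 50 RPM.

Original rotor: r = 230 mm = 23.0 cm
RCF_original = 1.118 × 10⁻⁵ × 23 × (11510)² = 1.118 × 10⁻⁵ × 23 × 132,480,100 ≈ 34,065.9 × g
Target RCF = 1.4 × 34,065.9 ≈ 47,692.3 × g
Your rotor: r = 280 mm = 28.0 cm
47,692.3 = 1.118 × 10⁻⁵ × 28 × N²
N² = 47,692.3 / (31.304 × 10⁻⁵) = 152,352,096
N ≈ √152,352,096 ≈ 12,343.1

≈ 12350 RPM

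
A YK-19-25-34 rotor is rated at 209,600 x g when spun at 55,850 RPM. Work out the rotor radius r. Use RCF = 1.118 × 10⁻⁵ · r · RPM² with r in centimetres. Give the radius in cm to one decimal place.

209600 = 1.118 × 10⁻⁵ × r × (55850)²
r = 209600 / (1.118 × 10⁻⁵ × 3,119,222,500) = 209600 / 34872.91 ≈ 6.010 cm

≈ 6.0 cm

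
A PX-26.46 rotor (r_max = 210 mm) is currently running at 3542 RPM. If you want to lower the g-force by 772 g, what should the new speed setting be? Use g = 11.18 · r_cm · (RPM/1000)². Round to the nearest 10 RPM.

N₂ ≈ 3040 RPM

r = 210 mm = 21.0 cm
Current RCF = 11.18 × 21 × (3.542)² = 11.18 × 21 × 12.545764 ≈ 2,945.5 × g
Target RCF = 2,945.5 − 772 = 2,173.5 × g
(N/1000)² = 2,173.5 / 234.78 = 9.257603
N = 1000 × √9.257603 ≈ 3,042.6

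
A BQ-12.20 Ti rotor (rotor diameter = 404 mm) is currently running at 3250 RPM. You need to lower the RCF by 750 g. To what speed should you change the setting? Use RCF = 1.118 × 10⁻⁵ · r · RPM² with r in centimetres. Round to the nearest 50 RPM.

2700 RPM

r = 404 mm / 2 = 202 mm = 20.2 cm
Current RCF = 1.118 × 10⁻⁵ × 20.2 × (3250)² = 1.118 × 10⁻⁵ × 20.2 × 10,562,500 ≈ 2,385.4 × g
Target RCF = 2,385.4 − 750 = 1,635.4 × g
N² = 1,635.4 / (22.5836 × 10⁻⁵) = 7,241,538
N ≈ √7,241,538 ≈ 2,691.0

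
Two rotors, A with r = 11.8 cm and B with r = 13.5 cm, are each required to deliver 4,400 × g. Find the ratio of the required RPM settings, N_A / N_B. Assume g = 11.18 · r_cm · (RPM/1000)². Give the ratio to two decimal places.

At fixed RCF, N ∝ 1/√r, so N_A/N_B = √(r_B/r_A) = √(13.5/11.8) = √1.144068 = 1.0696.

1.07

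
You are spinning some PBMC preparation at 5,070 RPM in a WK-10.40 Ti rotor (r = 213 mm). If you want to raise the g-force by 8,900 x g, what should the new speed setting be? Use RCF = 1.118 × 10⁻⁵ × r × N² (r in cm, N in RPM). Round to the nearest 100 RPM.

N₂ ≈ 7900 RPM

r = 213 mm = 21.3 cm
Current RCF = 1.118 × 10⁻⁵ × 21.3 × (5070)² = 1.118 × 10⁻⁵ × 21.3 × 25,704,900 ≈ 6,121.2 × g
Target RCF = 6,121.2 + 8,900 = 15,021.2 × g
N² = 15,021.2 / (23.8134 × 10⁻⁵) = 63,078,771
N ≈ √63,078,771 ≈ 7,942.2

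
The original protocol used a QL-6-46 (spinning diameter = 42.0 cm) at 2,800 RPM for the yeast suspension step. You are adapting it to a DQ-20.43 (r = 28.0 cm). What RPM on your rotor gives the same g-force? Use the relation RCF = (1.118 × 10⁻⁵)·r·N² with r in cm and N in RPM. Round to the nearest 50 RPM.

Original rotor: r = 42.0 / 2 = 21 cm
RCF_original = 1.118 × 10⁻⁵ × 21 × (2800)² = 1.118 × 10⁻⁵ × 21 × 7,840,000 ≈ 1,840.7 × g
1,840.7 = 1.118 × 10⁻⁵ × 28 × N²
N² = 1,840.7 / (31.304 × 10⁻⁵) = 5,880,079
N ≈ √5,880,079 ≈ 2,424.9

2400 RPM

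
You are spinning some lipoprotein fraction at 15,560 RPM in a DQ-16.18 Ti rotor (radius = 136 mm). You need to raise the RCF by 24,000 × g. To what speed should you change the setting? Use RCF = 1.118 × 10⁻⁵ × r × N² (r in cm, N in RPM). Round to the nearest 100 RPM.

20000 RPM

r = 136 mm = 13.6 cm
Current RCF = 1.118 × 10⁻⁵ × 13.6 × (15560)² = 1.118 × 10⁻⁵ × 13.6 × 242,113,600 ≈ 36,812.9 × g
Target RCF = 36,812.9 + 24,000 = 60,812.9 × g
N² = 60,812.9 / (15.2048 × 10⁻⁵) = 399,958,566
N ≈ √399,958,566 ≈ 19,999.0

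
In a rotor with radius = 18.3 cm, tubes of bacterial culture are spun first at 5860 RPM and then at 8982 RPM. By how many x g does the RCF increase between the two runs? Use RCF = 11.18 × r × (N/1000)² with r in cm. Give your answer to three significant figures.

RCF₁ = 11.18 × 18.3 × (5.86)² = 11.18 × 18.3 × 34.3396 ≈ 7,025.7 × g
RCF₂ = 11.18 × 18.3 × (8.982)² = 11.18 × 18.3 × 80.676324 ≈ 16,505.9 × g
Increase = 16,505.9 − 7,025.7 = 9,480.2

9480 x g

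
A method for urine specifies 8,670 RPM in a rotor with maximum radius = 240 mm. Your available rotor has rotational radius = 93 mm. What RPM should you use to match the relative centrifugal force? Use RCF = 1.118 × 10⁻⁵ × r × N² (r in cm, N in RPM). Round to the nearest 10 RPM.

13930 RPM

Original rotor: r = 240 mm = 24.0 cm
RCF = 1.118 × 10⁻⁵ × r × N²
RCF_original = 1.118 × 10⁻⁵ × 24 × (8670)² = 1.118 × 10⁻⁵ × 24 × 75,168,900 ≈ 20,169.3 × g
Your rotor: r = 93 mm = 9.3 cm
20,169.3 = 1.118 × 10⁻⁵ × 9.3 × N²
N² = 20,169.3 / (10.3974 × 10⁻⁵) = 193,984,073
N ≈ √193,984,073 ≈ 13,927.8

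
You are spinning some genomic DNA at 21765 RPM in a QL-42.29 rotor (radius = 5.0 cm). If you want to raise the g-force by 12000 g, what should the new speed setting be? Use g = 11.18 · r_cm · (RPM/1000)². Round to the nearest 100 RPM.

N₂ ≈ 26200 RPM

Current RCF = 11.18 × 5 × (21.765)² = 11.18 × 5 × 473.715225 ≈ 26,480.7 × g
Target RCF = 26,480.7 + 12,000 = 38,480.7 × g
(N/1000)² = 38,480.7 / 55.9 = 688.3846
N = 1000 × √688.3846 ≈ 26,237.1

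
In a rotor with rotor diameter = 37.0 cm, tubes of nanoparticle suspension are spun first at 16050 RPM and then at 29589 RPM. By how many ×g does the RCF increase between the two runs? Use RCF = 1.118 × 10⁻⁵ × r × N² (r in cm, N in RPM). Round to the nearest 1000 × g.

128000 ×g

r = 37.0 / 2 = 18.5 cm
RCF₁ = 1.118 × 10⁻⁵ × 18.5 × (16050)² = 1.118 × 10⁻⁵ × 18.5 × 257,602,500 ≈ 53,279.9 × g
RCF₂ = 1.118 × 10⁻⁵ × 18.5 × (29589)² = 1.118 × 10⁻⁵ × 18.5 × 875,508,921 ≈ 181,081.5 × g
Increase = 181,081.5 − 53,279.9 = 127,801.6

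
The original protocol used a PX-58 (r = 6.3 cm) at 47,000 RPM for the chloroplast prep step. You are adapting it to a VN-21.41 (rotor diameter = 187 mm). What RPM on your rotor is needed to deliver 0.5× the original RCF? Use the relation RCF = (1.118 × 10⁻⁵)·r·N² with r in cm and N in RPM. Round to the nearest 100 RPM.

≈ 27300 RPM

RCF = 1.118 × 10⁻⁵ × r × N²
RCF_original = 1.118 × 10⁻⁵ × 6.3 × (47000)² = 1.118 × 10⁻⁵ × 6.3 × 2,209,000,000 ≈ 155,588.7 × g
Target RCF = 0.5 × 155,588.7 ≈ 77,794.4 × g
Your rotor: r = 187 mm / 2 = 93.5 mm = 9.35 cm
77,794.4 = 1.118 × 10⁻⁵ × 9.35 × N²
N² = 77,794.4 / (10.4533 × 10⁻⁵) = 744,209,006
N ≈ √744,209,006 ≈ 27,280.2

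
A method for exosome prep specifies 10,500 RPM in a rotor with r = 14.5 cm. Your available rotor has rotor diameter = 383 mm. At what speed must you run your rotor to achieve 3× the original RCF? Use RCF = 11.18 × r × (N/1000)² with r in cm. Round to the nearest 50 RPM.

≈ 15850 RPM

RCF_original = 11.18 × 14.5 × (10.5)² = 11.18 × 14.5 × 110.25 ≈ 17,872.6 × g
Target RCF = 3 × 17,872.6 ≈ 53,617.8 × g
Your rotor: r = 383 mm / 2 = 191.5 mm = 19.15 cm
53,617.8 = 11.18 × 19.15 × (N/1000)²
(N/1000)² = 53,617.8 / 214.097 = 250.437
N = 1000 × √250.437 ≈ 15,825.2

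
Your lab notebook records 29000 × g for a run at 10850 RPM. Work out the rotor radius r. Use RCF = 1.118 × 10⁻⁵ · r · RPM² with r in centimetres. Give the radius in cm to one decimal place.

r ≈ 22.0 cm

29000 = 1.118 × 10⁻⁵ × r × (10850)²
r = 29000 / (1.118 × 10⁻⁵ × 117,722,500) = 29000 / 1316.138 ≈ 22.034 cm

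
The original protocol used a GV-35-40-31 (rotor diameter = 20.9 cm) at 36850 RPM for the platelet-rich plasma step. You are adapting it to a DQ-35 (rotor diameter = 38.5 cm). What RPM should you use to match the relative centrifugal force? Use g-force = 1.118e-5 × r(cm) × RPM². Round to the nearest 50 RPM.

27150 RPM

Original rotor: r = 20.9 / 2 = 10.45 cm
RCF_original = 1.118 × 10⁻⁵ × 10.45 × (36850)² = 1.118 × 10⁻⁵ × 10.45 × 1,357,922,500 ≈ 158,647.4 × g
Your rotor: r = 38.5 / 2 = 19.25 cm
158,647.4 = 1.118 × 10⁻⁵ × 19.25 × N²
N² = 158,647.4 / (21.5215 × 10⁻⁵) = 737,157,726
N ≈ √737,157,726 ≈ 27,150.6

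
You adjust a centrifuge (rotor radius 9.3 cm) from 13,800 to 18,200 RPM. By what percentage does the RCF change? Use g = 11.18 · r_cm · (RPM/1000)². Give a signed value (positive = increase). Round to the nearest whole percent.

+74%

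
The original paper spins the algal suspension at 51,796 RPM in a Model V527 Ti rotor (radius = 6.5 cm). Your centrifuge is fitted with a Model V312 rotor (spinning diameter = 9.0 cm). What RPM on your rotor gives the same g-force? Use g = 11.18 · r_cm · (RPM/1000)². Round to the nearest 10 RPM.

RCF_original = 11.18 × 6.5 × (51.796)² = 11.18 × 6.5 × 2,682.825616 ≈ 194,960.9 × g
Your rotor: r = 9.0 / 2 = 4.5 cm
194,960.9 = 11.18 × 4.5 × (N/1000)²
(N/1000)² = 194,960.9 / 50.31 = 3875.192
N = 1000 × √3875.192 ≈ 62,251.0

≈ 62250 RPM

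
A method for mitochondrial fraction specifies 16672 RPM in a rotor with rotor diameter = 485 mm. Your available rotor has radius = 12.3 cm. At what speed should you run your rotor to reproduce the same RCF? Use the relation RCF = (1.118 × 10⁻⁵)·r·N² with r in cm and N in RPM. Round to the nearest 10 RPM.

≈ 23410 RPM

Original rotor: r = 485 mm / 2 = 242.5 mm = 24.25 cm
RCF_original = 1.118 × 10⁻⁵ × 24.25 × (16672)² = 1.118 × 10⁻⁵ × 24.25 × 277,955,584 ≈ 75,357.9 × g
75,357.9 = 1.118 × 10⁻⁵ × 12.3 × N²
N² = 75,357.9 / (13.7514 × 10⁻⁵) = 548,001,658
N ≈ √548,001,658 ≈ 23,409.4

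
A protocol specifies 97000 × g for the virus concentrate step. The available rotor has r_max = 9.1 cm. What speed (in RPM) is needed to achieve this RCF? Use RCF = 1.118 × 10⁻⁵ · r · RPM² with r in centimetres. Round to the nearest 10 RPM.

RCF = 1.118 × 10⁻⁵ × r × N²
97,000 = 1.118 × 10⁻⁵ × 9.1 × N²
N² = 97,000 / (10.1738 × 10⁻⁵) = 953,429,397
N ≈ √953,429,397 ≈ 30,877.7

N ≈ 30880 RPM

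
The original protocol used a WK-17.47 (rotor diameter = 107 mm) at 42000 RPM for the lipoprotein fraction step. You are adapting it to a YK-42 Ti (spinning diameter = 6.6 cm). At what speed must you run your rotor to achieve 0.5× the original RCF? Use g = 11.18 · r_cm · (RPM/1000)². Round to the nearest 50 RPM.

Original rotor: r = 107 mm / 2 = 53.5 mm = 5.35 cm
RCF = 11.18 × r × (N/1000)²
RCF_original = 11.18 × 5.35 × (42)² = 11.18 × 5.35 × 1,764 ≈ 105,510.1 × g
Target RCF = 0.5 × 105,510.1 ≈ 52,755.1 × g
Your rotor: r = 6.6 / 2 = 3.3 cm
52,755.1 = 11.18 × 3.3 × (N/1000)²
(N/1000)² = 52,755.1 / 36.894 = 1429.91
N = 1000 × √1429.91 ≈ 37,814.2

≈ 37800 RPM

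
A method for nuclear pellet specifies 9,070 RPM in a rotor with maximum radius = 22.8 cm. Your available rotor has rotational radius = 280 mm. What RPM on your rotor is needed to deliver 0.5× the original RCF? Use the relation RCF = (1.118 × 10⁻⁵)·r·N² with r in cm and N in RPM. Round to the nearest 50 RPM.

RCF_original = 1.118 × 10⁻⁵ × 22.8 × (9070)² = 1.118 × 10⁻⁵ × 22.8 × 82,264,900 ≈ 20,969.7 × g
Target RCF = 0.5 × 20,969.7 ≈ 10,484.9 × g
Your rotor: r = 280 mm = 28.0 cm
10,484.9 = 1.118 × 10⁻⁵ × 28 × N²
N² = 10,484.9 / (31.304 × 10⁻⁵) = 33,493,803
N ≈ √33,493,803 ≈ 5,787.4

5800 RPM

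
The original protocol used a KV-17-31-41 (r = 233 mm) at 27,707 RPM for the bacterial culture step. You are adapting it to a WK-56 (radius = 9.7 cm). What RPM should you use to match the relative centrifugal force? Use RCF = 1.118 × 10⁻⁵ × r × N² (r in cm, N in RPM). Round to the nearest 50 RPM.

Original rotor: r = 233 mm = 23.3 cm
RCF_original = 1.118 × 10⁻⁵ × 23.3 × (27707)² = 1.118 × 10⁻⁵ × 23.3 × 767,677,849 ≈ 199,975.5 × g
199,975.5 = 1.118 × 10⁻⁵ × 9.7 × N²
N² = 199,975.5 / (10.8446 × 10⁻⁵) = 1,844,009,922
N ≈ √1,844,009,922 ≈ 42,941.9

≈ 42950 RPM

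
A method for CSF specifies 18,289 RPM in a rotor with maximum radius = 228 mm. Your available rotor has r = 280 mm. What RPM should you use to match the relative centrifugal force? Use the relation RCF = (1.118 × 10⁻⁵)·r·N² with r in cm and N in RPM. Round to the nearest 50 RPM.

≈ 16500 RPM

Original rotor: r = 228 mm = 22.8 cm
RCF_original = 1.118 × 10⁻⁵ × 22.8 × (18289)² = 1.118 × 10⁻⁵ × 22.8 × 334,487,521 ≈ 85,262.2 × g
Your rotor: r = 280 mm = 28.0 cm
85,262.2 = 1.118 × 10⁻⁵ × 28 × N²
N² = 85,262.2 / (31.304 × 10⁻⁵) = 272,368,387
N ≈ √272,368,387 ≈ 16,503.6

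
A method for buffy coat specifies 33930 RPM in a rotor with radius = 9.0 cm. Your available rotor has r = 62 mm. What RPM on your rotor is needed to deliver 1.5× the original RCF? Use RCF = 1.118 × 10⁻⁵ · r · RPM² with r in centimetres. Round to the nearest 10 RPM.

50070 RPM

RCF = 1.118 × 10⁻⁵ × r × N²
RCF_original = 1.118 × 10⁻⁵ × 9 × (33930)² = 1.118 × 10⁻⁵ × 9 × 1,151,244,900 ≈ 115,838.3 × g
Target RCF = 1.5 × 115,838.3 ≈ 173,757.5 × g
Your rotor: r = 62 mm = 6.2 cm
173,757.5 = 1.118 × 10⁻⁵ × 6.2 × N²
N² = 173,757.5 / (6.9316 × 10⁻⁵) = 2,506,744,475
N ≈ √2,506,744,475 ≈ 50,067.4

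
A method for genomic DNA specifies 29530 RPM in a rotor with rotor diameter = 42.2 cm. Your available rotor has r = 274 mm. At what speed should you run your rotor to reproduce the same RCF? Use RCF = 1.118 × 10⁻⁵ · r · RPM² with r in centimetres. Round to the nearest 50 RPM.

Original rotor: r = 42.2 / 2 = 21.1 cm
RCF_original = 1.118 × 10⁻⁵ × 21.1 × (29530)² = 1.118 × 10⁻⁵ × 21.1 × 872,020,900 ≈ 205,708 × g
Your rotor: r = 274 mm = 27.4 cm
205,708 = 1.118 × 10⁻⁵ × 27.4 × N²
N² = 205,708 / (30.6332 × 10⁻⁵) = 671,519,789
N ≈ √671,519,789 ≈ 25,913.7

≈ 25900 RPM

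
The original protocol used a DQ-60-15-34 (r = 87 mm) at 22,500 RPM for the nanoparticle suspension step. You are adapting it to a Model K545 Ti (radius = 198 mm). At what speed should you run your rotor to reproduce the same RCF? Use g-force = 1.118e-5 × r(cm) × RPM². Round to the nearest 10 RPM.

Original rotor: r = 87 mm = 8.7 cm
RCF_original = 1.118 × 10⁻⁵ × 8.7 × (22500)² = 1.118 × 10⁻⁵ × 8.7 × 506,250,000 ≈ 49,240.9 × g
Your rotor: r = 198 mm = 19.8 cm
49,240.9 = 1.118 × 10⁻⁵ × 19.8 × N²
N² = 49,240.9 / (22.1364 × 10⁻⁵) = 222,443,125
N ≈ √222,443,125 ≈ 14,914.5

14910 RPM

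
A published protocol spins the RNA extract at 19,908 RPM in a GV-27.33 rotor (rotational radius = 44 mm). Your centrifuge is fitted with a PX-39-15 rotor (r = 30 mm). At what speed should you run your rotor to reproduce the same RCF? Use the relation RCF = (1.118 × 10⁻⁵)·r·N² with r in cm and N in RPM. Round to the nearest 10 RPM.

Original rotor: r = 44 mm = 4.4 cm
RCF_original = 1.118 × 10⁻⁵ × 4.4 × (19908)² = 1.118 × 10⁻⁵ × 4.4 × 396,328,464 ≈ 19,496.2 × g
Your rotor: r = 30 mm = 3.0 cm
19,496.2 = 1.118 × 10⁻⁵ × 3 × N²
N² = 19,496.2 / (3.354 × 10⁻⁵) = 581,282,051
N ≈ √581,282,051 ≈ 24,109.8

24110 RPM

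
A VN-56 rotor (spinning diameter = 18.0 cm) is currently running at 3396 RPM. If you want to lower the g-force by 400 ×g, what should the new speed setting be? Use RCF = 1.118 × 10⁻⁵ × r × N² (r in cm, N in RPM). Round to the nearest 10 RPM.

N₂ ≈ 2750 RPM

r = 18.0 / 2 = 9 cm
Current RCF = 1.118 × 10⁻⁵ × 9 × (3396)² = 1.118 × 10⁻⁵ × 9 × 11,532,816 ≈ 1,160.4 × g
Target RCF = 1,160.4 − 400 = 760.4 × g
N² = 760.4 / (10.062 × 10⁻⁵) = 7,557,146
N ≈ √7,557,146 ≈ 2,749.0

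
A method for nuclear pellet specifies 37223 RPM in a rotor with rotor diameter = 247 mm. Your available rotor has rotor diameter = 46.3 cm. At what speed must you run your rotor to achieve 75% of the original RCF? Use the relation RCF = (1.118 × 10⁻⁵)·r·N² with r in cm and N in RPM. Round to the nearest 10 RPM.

Original rotor: r = 247 mm / 2 = 123.5 mm = 12.35 cm
RCF_original = 1.118 × 10⁻⁵ × 12.35 × (37223)² = 1.118 × 10⁻⁵ × 12.35 × 1,385,551,729 ≈ 191,307.3 × g
Target RCF = 0.75 × 191,307.3 ≈ 143,480.5 × g
Your rotor: r = 46.3 / 2 = 23.15 cm
143,480.5 = 1.118 × 10⁻⁵ × 23.15 × N²
N² = 143,480.5 / (25.8817 × 10⁻⁵) = 554,370,463
N ≈ √554,370,463 ≈ 23,545.1

23550 RPM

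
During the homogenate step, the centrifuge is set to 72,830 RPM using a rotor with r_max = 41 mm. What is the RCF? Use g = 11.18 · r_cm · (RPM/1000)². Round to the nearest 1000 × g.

≈ 243000 × g

r = 41 mm = 4.1 cm
RCF = 11.18 × 4.1 × (72.83)² = 11.18 × 4.1 × 5,304.2089 ≈ 243,134.3 × g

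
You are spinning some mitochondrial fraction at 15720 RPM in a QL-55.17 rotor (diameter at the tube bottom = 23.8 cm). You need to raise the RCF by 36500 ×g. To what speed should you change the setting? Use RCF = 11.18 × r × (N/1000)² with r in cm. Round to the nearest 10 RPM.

≈ 22840 RPM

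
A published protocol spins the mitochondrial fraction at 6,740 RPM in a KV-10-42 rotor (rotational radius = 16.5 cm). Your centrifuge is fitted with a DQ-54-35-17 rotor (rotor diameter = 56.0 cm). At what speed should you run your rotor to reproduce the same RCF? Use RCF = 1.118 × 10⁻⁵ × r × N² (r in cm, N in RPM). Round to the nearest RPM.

RCF_original = 1.118 × 10⁻⁵ × 16.5 × (6740)² = 1.118 × 10⁻⁵ × 16.5 × 45,427,600 ≈ 8,380 × g
Your rotor: r = 56.0 / 2 = 28 cm
8,380 = 1.118 × 10⁻⁵ × 28 × N²
N² = 8,380 / (31.304 × 10⁻⁵) = 26,769,742
N ≈ √26,769,742 ≈ 5,173.9

≈ 5174 RPM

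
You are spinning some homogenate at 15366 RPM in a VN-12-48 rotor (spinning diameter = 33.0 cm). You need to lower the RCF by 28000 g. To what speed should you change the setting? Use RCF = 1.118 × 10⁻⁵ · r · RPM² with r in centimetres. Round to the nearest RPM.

≈ 9183 RPM

r = 33.0 / 2 = 16.5 cm
Current RCF = 1.118 × 10⁻⁵ × 16.5 × (15366)² = 1.118 × 10⁻⁵ × 16.5 × 236,113,956 ≈ 43,555.9 × g
Target RCF = 43,555.9 − 28,000 = 15,555.9 × g
N² = 15,555.9 / (18.447 × 10⁻⁵) = 84,327,533
N ≈ √84,327,533 ≈ 9,183.0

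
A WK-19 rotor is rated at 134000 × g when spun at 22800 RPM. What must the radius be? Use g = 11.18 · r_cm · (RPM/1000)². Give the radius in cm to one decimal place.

23.1 cm

134000 = 11.18 × r × (22.8)²
r = 134000 / (11.18 × 519.84) = 134000 / 5811.811 ≈ 23.056 cm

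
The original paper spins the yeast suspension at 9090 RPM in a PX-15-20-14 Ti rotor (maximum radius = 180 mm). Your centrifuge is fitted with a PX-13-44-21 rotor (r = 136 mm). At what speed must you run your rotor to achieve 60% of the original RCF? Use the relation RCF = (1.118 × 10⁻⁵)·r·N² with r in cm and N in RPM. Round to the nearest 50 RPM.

≈ 8100 RPM

Original rotor: r = 180 mm = 18.0 cm
RCF_original = 1.118 × 10⁻⁵ × 18 × (9090)² = 1.118 × 10⁻⁵ × 18 × 82,628,100 ≈ 16,628.1 × g
Target RCF = 0.6 × 16,628.1 ≈ 9,976.9 × g
Your rotor: r = 136 mm = 13.6 cm
9,976.9 = 1.118 × 10⁻⁵ × 13.6 × N²
N² = 9,976.9 / (15.2048 × 10⁻⁵) = 65,616,779
N ≈ √65,616,779 ≈ 8,100.4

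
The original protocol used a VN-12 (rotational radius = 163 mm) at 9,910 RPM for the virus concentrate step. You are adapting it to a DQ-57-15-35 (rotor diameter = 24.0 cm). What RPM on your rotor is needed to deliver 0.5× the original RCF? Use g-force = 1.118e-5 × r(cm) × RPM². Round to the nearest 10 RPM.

Original rotor: r = 163 mm = 16.3 cm
RCF_original = 1.118 × 10⁻⁵ × 16.3 × (9910)² = 1.118 × 10⁻⁵ × 16.3 × 98,208,100 ≈ 17,896.9 × g
Target RCF = 0.5 × 17,896.9 ≈ 8,948.5 × g
Your rotor: r = 24.0 / 2 = 12 cm
8,948.5 = 1.118 × 10⁻⁵ × 12 × N²
N² = 8,948.5 / (13.416 × 10⁻⁵) = 66,700,209
N ≈ √66,700,209 ≈ 8,167.0

≈ 8170 RPM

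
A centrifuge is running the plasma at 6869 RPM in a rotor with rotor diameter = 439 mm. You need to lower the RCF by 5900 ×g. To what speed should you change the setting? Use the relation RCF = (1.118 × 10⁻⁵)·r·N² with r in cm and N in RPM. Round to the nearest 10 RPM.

r = 439 mm / 2 = 219.5 mm = 21.95 cm
Current RCF = 1.118 × 10⁻⁵ × 21.95 × (6869)² = 1.118 × 10⁻⁵ × 21.95 × 47,183,161 ≈ 11,578.8 × g
Target RCF = 11,578.8 − 5,900 = 5,678.8 × g
N² = 5,678.8 / (24.5401 × 10⁻⁵) = 23,140,900
N ≈ √23,140,900 ≈ 4,810.5

N₂ ≈ 4810 RPM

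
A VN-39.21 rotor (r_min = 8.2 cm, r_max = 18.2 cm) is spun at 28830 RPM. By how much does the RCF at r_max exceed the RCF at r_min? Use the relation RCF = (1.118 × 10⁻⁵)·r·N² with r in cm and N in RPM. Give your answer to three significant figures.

ΔRCF = 1.118 × 10⁻⁵ × (r_max − r_min) × N² = 1.118 × 10⁻⁵ × 10.0 × 831,168,900 ≈ 92,924.7

≈ 92900 ×g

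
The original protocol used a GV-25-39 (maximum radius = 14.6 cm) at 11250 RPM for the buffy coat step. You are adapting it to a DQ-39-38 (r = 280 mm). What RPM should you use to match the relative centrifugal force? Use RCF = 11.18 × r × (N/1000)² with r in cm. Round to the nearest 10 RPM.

≈ 8120 RPM

RCF = 11.18 × r × (N/1000)²
RCF_original = 11.18 × 14.6 × (11.25)² = 11.18 × 14.6 × 126.5625 ≈ 20,658.5 × g
Your rotor: r = 280 mm = 28.0 cm
20,658.5 = 11.18 × 28 × (N/1000)²
(N/1000)² = 20,658.5 / 313.04 = 65.99316
N = 1000 × √65.99316 ≈ 8,123.6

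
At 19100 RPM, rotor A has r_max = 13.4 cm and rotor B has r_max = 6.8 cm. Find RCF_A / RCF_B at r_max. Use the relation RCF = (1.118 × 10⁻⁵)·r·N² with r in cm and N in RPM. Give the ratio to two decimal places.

At fixed N, RCF ∝ r, so RCF_A/RCF_B = r_A/r_B = 13.4 / 6.8 = 1.9706.

1.97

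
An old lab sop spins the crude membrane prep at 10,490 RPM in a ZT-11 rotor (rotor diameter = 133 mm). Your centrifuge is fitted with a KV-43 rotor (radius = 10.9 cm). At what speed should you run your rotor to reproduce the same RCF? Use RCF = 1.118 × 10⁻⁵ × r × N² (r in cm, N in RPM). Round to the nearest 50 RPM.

≈ 8200 RPM

Original rotor: r = 133 mm / 2 = 66.5 mm = 6.65 cm
RCF_original = 1.118 × 10⁻⁵ × 6.65 × (10490)² = 1.118 × 10⁻⁵ × 6.65 × 110,040,100 ≈ 8,181.2 × g
8,181.2 = 1.118 × 10⁻⁵ × 10.9 × N²
N² = 8,181.2 / (12.1862 × 10⁻⁵) = 67,134,956
N ≈ √67,134,956 ≈ 8,193.6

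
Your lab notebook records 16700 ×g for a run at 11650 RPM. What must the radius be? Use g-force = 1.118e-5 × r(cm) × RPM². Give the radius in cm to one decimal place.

r ≈ 11.0 cm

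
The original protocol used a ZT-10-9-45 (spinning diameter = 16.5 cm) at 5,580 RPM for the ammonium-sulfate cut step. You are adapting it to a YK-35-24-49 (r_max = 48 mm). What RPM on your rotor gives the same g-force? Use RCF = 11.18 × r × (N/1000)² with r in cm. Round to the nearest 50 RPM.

≈ 7300 RPM

Original rotor: r = 16.5 / 2 = 8.25 cm
RCF = 11.18 × r × (N/1000)²
RCF_original = 11.18 × 8.25 × (5.58)² = 11.18 × 8.25 × 31.1364 ≈ 2,871.9 × g
Your rotor: r = 48 mm = 4.8 cm
2,871.9 = 11.18 × 4.8 × (N/1000)²
(N/1000)² = 2,871.9 / 53.664 = 53.51632
N = 1000 × √53.51632 ≈ 7,315.5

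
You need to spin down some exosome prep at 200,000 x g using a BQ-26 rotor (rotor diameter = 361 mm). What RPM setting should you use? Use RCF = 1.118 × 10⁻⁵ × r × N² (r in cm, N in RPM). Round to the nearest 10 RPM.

r = 361 mm / 2 = 180.5 mm = 18.05 cm
200,000 = 1.118 × 10⁻⁵ × 18.05 × N²
N² = 200,000 / (20.1799 × 10⁻⁵) = 991,085,189
N ≈ √991,085,189 ≈ 31,481.5

31480 RPM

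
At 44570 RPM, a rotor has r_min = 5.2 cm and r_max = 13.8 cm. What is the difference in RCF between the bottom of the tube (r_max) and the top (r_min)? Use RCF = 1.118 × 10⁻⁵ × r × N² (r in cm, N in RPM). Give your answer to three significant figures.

191000 ×g

RCF_max = 1.118 × 10⁻⁵ × 13.8 × (44570)² = 1.118 × 10⁻⁵ × 13.8 × 1,986,484,900 ≈ 306,482.8 × g
RCF_min = 1.118 × 10⁻⁵ × 5.2 × (44570)² = 1.118 × 10⁻⁵ × 5.2 × 1,986,484,900 ≈ 115,486.3 × g
ΔRCF = 306,482.8 − 115,486.3 = 190,996.5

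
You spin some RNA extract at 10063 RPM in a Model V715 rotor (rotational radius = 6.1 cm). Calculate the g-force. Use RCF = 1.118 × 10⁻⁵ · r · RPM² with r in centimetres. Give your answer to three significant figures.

RCF ≈ 6910 ×g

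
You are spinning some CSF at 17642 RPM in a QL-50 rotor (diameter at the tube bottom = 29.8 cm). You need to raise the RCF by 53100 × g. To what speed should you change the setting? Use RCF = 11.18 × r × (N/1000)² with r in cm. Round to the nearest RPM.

25100 RPM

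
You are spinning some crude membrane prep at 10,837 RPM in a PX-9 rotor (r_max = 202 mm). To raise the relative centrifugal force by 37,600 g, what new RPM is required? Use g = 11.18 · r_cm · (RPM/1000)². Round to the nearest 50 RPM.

r = 202 mm = 20.2 cm
Current RCF = 11.18 × 20.2 × (10.837)² = 11.18 × 20.2 × 117.440569 ≈ 26,522.3 × g
Target RCF = 26,522.3 + 37,600 = 64,122.3 × g
(N/1000)² = 64,122.3 / 225.836 = 283.933
N = 1000 × √283.933 ≈ 16,850.3

N₂ ≈ 16850 RPM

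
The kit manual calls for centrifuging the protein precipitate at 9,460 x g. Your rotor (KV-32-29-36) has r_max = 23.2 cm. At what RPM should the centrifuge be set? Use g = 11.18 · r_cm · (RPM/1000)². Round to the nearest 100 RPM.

9,460 = 11.18 × 23.2 × (N/1000)²
(N/1000)² = 9,460 / 259.376 = 36.47215
N = 1000 × √36.47215 ≈ 6,039.2

6000 RPM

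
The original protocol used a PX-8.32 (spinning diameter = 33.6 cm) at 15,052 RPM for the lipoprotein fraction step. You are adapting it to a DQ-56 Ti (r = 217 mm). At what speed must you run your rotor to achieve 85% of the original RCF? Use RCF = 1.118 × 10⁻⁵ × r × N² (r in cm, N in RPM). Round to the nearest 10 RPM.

12210 RPM

Original rotor: r = 33.6 / 2 = 16.8 cm
RCF = 1.118 × 10⁻⁵ × r × N²
RCF_original = 1.118 × 10⁻⁵ × 16.8 × (15052)² = 1.118 × 10⁻⁵ × 16.8 × 226,562,704 ≈ 42,553.9 × g
Target RCF = 0.85 × 42,553.9 ≈ 36,170.8 × g
Your rotor: r = 217 mm = 21.7 cm
36,170.8 = 1.118 × 10⁻⁵ × 21.7 × N²
N² = 36,170.8 / (24.2606 × 10⁻⁵) = 149,092,768
N ≈ √149,092,768 ≈ 12,210.4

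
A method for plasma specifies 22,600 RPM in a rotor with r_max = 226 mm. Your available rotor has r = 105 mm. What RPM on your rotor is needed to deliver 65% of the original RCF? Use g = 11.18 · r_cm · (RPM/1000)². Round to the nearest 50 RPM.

Original rotor: r = 226 mm = 22.6 cm
RCF_original = 11.18 × 22.6 × (22.6)² = 11.18 × 22.6 × 510.76 ≈ 129,052.7 × g
Target RCF = 0.65 × 129,052.7 ≈ 83,884.3 × g
Your rotor: r = 105 mm = 10.5 cm
83,884.3 = 11.18 × 10.5 × (N/1000)²
(N/1000)² = 83,884.3 / 117.39 = 714.5779
N = 1000 × √714.5779 ≈ 26,731.6

≈ 26750 RPM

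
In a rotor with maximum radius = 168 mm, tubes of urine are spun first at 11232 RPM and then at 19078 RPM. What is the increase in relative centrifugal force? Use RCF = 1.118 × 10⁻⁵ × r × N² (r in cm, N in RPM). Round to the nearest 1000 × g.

45000 x g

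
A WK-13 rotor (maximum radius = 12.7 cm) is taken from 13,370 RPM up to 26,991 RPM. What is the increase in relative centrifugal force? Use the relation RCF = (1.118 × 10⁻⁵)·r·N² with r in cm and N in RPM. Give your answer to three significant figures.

≈ 78100 x g

RCF₁ = 1.118 × 10⁻⁵ × 12.7 × (13370)² = 1.118 × 10⁻⁵ × 12.7 × 178,756,900 ≈ 25,381 × g
RCF₂ = 1.118 × 10⁻⁵ × 12.7 × (26991)² = 1.118 × 10⁻⁵ × 12.7 × 728,514,081 ≈ 103,438.8 × g
Increase = 103,438.8 − 25,381 = 78,057.8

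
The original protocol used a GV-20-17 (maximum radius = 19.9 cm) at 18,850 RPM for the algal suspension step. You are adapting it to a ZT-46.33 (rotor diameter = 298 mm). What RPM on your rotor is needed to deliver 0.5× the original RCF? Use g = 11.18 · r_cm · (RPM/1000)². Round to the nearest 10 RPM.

15400 RPM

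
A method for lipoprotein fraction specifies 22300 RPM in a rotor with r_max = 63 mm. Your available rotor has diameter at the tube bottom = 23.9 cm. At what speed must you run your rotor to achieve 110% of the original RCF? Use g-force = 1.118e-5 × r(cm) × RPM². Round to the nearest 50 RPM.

Original rotor: r = 63 mm = 6.3 cm
RCF_original = 1.118 × 10⁻⁵ × 6.3 × (22300)² = 1.118 × 10⁻⁵ × 6.3 × 497,290,000 ≈ 35,026.1 × g
Target RCF = 1.1 × 35,026.1 ≈ 38,528.7 × g
Your rotor: r = 23.9 / 2 = 11.95 cm
38,528.7 = 1.118 × 10⁻⁵ × 11.95 × N²
N² = 38,528.7 / (13.3601 × 10⁻⁵) = 288,386,314
N ≈ √288,386,314 ≈ 16,981.9

≈ 17000 RPM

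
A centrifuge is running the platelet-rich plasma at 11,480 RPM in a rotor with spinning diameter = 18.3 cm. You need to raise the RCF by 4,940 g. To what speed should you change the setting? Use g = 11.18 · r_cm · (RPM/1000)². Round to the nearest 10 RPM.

r = 18.3 / 2 = 9.15 cm
Current RCF = 11.18 × 9.15 × (11.48)² = 11.18 × 9.15 × 131.7904 ≈ 13,481.8 × g
Target RCF = 13,481.8 + 4,940 = 18,421.8 × g
(N/1000)² = 18,421.8 / 102.297 = 180.0815
N = 1000 × √180.0815 ≈ 13,419.4

13420 RPM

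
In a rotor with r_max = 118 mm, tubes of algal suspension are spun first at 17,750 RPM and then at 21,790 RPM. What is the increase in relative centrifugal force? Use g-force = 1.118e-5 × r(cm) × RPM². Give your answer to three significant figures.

r = 118 mm = 11.8 cm
RCF₁ = 1.118 × 10⁻⁵ × 11.8 × (17750)² = 1.118 × 10⁻⁵ × 11.8 × 315,062,500 ≈ 41,564.3 × g
RCF₂ = 1.118 × 10⁻⁵ × 11.8 × (21790)² = 1.118 × 10⁻⁵ × 11.8 × 474,804,100 ≈ 62,638.1 × g
Increase = 62,638.1 − 41,564.3 = 21,073.8

≈ 21100 ×g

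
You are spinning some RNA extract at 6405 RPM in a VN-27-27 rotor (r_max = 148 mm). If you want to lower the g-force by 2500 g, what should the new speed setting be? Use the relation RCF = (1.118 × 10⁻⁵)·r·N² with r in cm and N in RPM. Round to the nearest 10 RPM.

N₂ ≈ 5090 RPM

r = 148 mm = 14.8 cm
Current RCF = 1.118 × 10⁻⁵ × 14.8 × (6405)² = 1.118 × 10⁻⁵ × 14.8 × 41,024,025 ≈ 6,788 × g
Target RCF = 6,788 − 2,500 = 4,288 × g
N² = 4,288 / (16.5464 × 10⁻⁵) = 25,915,003
N ≈ √25,915,003 ≈ 5,090.7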